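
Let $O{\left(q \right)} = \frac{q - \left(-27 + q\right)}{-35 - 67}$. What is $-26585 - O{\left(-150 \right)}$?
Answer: $- \frac{903881}{34} \approx -26585.0$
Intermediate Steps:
$O{\left(q \right)} = - \frac{9}{34}$ ($O{\left(q \right)} = \frac{27}{-102} = 27 \left(- \frac{1}{102}\right) = - \frac{9}{34}$)
$-26585 - O{\left(-150 \right)} = -26585 - - \frac{9}{34} = -26585 + \frac{9}{34} = - \frac{903881}{34}$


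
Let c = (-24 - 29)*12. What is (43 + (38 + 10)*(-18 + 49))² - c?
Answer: 2344597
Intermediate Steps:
c = -636 (c = -53*12 = -636)
(43 + (38 + 10)*(-18 + 49))² - c = (43 + (38 + 10)*(-18 + 49))² - 1*(-636) = (43 + 48*31)² + 636 = (43 + 1488)² + 636 = 1531² + 636 = 2343961 + 636 = 2344597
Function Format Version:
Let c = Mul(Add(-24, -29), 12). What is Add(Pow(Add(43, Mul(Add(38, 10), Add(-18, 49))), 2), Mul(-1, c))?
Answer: 2344597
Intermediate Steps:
c = -636 (c = Mul(-53, 12) = -636)
Add(Pow(Add(43, Mul(Add(38, 10), Add(-18, 49))), 2), Mul(-1, c)) = Add(Pow(Add(43, Mul(Add(38, 10), Add(-18, 49))), 2), Mul(-1, -636)) = Add(Pow(Add(43, Mul(48, 31)), 2), 636) = Add(Pow(Add(43, 1488), 2), 636) = Add(Pow(1531, 2), 636) = Add(2343961, 636) = 2344597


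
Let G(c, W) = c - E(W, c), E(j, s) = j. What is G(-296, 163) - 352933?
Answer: -353392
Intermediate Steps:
G(c, W) = c - W
G(-296, 163) - 352933 = (-296 - 1*163) - 352933 = (-296 - 163) - 352933 = -459 - 352933 = -353392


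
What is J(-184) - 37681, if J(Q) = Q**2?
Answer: -3825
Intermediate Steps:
J(-184) - 37681 = (-184)**2 - 37681 = 33856 - 37681 = -3825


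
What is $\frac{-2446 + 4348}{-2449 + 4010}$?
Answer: $\frac{1902}{1561} \approx 1.2184$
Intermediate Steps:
$\frac{-2446 + 4348}{-2449 + 4010} = \frac{1902}{1561}$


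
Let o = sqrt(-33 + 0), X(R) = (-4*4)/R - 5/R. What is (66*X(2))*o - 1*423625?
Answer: -423625 - 693*I*sqrt(33) ≈ -4.2363e+5 - 3981.0*I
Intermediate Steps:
X(R) = -21/R (X(R) = -16/R - 5/R = -21/R)
o = I*sqrt(33) (o = sqrt(-33) = I*sqrt(33) ≈ 5.7446*I)
(66*X(2))*o - 1*423625 = (66*(-21/2))*(I*sqrt(33)) - 1*423625 = (66*(-21*1/2))*(I*sqrt(33)) - 423625 = (66*(-21/2))*(I*sqrt(33)) - 423625 = -693*I*sqrt(33) - 423625 = -423625 - 693*I*sqrt(33)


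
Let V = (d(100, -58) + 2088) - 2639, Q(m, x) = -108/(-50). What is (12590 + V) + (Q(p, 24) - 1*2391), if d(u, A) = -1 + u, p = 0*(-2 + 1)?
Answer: 243729/25 ≈ 9749.2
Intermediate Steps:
p = 0 (p = 0*(-1) = 0)
Q(m, x) = 54/25 (Q(m, x) = -108*(-1/50) = 54/25)
V = -452 (V = ((-1 + 100) + 2088) - 2639 = (99 + 2088) - 2639 = 2187 - 2639 = -452)
(12590 + V) + (Q(p, 24) - 1*2391) = (12590 - 452) + (54/25 - 1*2391) = 12138 + (54/25 - 2391) = 12138 - 59721/25 = 243729/25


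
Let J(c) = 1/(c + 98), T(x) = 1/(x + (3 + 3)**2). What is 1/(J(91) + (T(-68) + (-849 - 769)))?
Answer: -6048/9785821 ≈ -0.00061804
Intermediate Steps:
T(x) = 1/(36 + x) (T(x) = 1/(x + 6**2) = 1/(x + 36) = 1/(36 + x))
J(c) = 1/(98 + c)
1/(J(91) + (T(-68) + (-849 - 769))) = 1/(1/(98 + 91) + (1/(36 - 68) + (-849 - 769))) = 1/(1/189 + (1/(-32) - 1618)) = 1/(1/189 + (-1/32 - 1618)) = 1/(1/189 - 51777/32) = 1/(-9785821/6048) = -6048/9785821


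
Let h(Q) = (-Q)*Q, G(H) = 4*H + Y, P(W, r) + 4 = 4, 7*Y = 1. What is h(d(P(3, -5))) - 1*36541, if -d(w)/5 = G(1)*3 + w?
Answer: -1979734/49 ≈ -40403.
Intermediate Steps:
Y = 1/7 (Y = (1/7)*1 = 1/7 ≈ 0.14286)
P(W, r) = 0 (P(W, r) = -4 + 4 = 0)
G(H) = 1/7 + 4*H (G(H) = 4*H + 1/7 = 1/7 + 4*H)
d(w) = -435/7 - 5*w (d(w) = -5*((1/7 + 4*1)*3 + w) = -5*((1/7 + 4)*3 + w) = -5*((29/7)*3 + w) = -5*(87/7 + w) = -435/7 - 5*w)
h(Q) = -Q**2
h(d(P(3, -5))) - 1*36541 = -(-435/7 - 5*0)**2 - 1*36541 = -(-435/7 + 0)**2 - 36541 = -(-435/7)**2 - 36541 = -1*189225/49 - 36541 = -189225/49 - 36541 = -1979734/49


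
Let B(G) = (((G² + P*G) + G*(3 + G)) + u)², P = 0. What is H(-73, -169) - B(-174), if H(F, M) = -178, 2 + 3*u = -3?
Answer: -32430608827/9 ≈ -3.6034e+9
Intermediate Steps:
u = -5/3 (u = -⅔ + (⅓)*(-3) = -⅔ - 1 = -5/3 ≈ -1.6667)
B(G) = (-5/3 + G² + G*(3 + G))² (B(G) = (((G² + 0*G) + G*(3 + G)) - 5/3)² = (((G² + 0) + G*(3 + G)) - 5/3)² = ((G² + G*(3 + G)) - 5/3)² = (-5/3 + G² + G*(3 + G))²)
H(-73, -169) - B(-174) = -178 - (-5 + 6*(-174)² + 9*(-174))²/9 = -178 - (-5 + 6*30276 - 1566)²/9 = -178 - (-5 + 181656 - 1566)²/9 = -178 - 180085²/9 = -178 - 32430607225/9 = -32430608827/9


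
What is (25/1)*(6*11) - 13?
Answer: 1637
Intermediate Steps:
(25/1)*(6*11) - 13 = (25*1)*66 - 13 = 25*66 - 13 = 1650 - 13 = 1637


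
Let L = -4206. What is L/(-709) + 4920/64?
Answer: 469683/5672 ≈ 82.807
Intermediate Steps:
L/(-709) + 4920/64 = -4206/(-709) + 4920/64 = -4206*(-1/709) + 4920*(1/64) = 4206/709 + 615/8 = 469683/5672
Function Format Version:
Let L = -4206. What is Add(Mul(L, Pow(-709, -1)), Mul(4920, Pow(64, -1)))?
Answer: Rational(469683, 5672) ≈ 82.807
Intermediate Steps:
Add(Mul(L, Pow(-709, -1)), Mul(4920, Pow(64, -1))) = Add(Mul(-4206, Pow(-709, -1)), Mul(4920, Pow(64, -1))) = Add(Mul(-4206, Rational(-1, 709)), Mul(4920, Rational(1, 64))) = Add(Rational(4206, 709), Rational(615, 8)) = Rational(469683, 5672)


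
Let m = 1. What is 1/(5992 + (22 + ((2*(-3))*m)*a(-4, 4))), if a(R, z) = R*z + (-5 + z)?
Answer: 1/6116 ≈ 0.00016351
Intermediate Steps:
a(R, z) = -5 + z + R*z
1/(5992 + (22 + ((2*(-3))*m)*a(-4, 4))) = 1/(5992 + (22 + ((2*(-3))*1)*(-5 + 4 - 4*4))) = 1/(5992 + (22 + (-6*1)*(-5 + 4 - 16))) = 1/(5992 + (22 - 6*(-17))) = 1/(5992 + (22 + 102)) = 1/(5992 + 124) = 1/6116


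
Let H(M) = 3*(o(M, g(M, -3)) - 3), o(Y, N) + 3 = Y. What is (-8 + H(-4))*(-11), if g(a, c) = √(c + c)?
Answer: 418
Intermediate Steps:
g(a, c) = √2*√c (g(a, c) = √(2*c) = √2*√c)
o(Y, N) = -3 + Y
H(M) = -18 + 3*M (H(M) = 3*((-3 + M) - 3) = 3*(-6 + M) = -18 + 3*M)
(-8 + H(-4))*(-11) = (-8 + (-18 + 3*(-4)))*(-11) = (-8 + (-18 - 12))*(-11) = (-8 - 30)*(-11) = -38*(-11) = 418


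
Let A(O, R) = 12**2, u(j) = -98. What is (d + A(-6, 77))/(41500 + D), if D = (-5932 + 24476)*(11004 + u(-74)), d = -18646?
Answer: -9251/101141182 ≈ -9.1466e-5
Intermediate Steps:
A(O, R) = 144
D = 202240864 (D = (-5932 + 24476)*(11004 - 98) = 18544*10906 = 202240864)
(d + A(-6, 77))/(41500 + D) = (-18646 + 144)/(41500 + 202240864) = -18502/202282364 = -18502*1/202282364 = -9251/101141182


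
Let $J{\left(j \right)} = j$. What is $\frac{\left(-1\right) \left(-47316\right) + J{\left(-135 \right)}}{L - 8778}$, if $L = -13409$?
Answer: $- \frac{47181}{22187} \approx -2.1265$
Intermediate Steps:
$\frac{\left(-1\right) \left(-47316\right) + J{\left(-135 \right)}}{L - 8778} = \frac{\left(-1\right) \left(-47316\right) - 135}{-13409 - 8778} = \frac{47316 - 135}{-22187} = 47181 \left(- \frac{1}{22187}\right) = - \frac{47181}{22187}$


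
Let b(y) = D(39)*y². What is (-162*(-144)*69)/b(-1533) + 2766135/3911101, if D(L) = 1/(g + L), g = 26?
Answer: 46189314394455/1021270604221 ≈ 45.227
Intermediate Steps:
D(L) = 1/(26 + L)
b(y) = y²/65 (b(y) = y²/(26 + 39) = y²/65)
(-162*(-144)*69)/b(-1533) + 2766135/3911101 = (-162*(-144)*69)/(((1/65)*(-1533)²)) + 2766135/3911101 = (23328*69)/(((1/65)*2350089)) + 2766135*(1/3911101) = 1609632/(2350089/65) + 2766135/3911101 = 1609632*(65/2350089) + 2766135/3911101 = 11625120/261121 + 2766135/3911101 = 46189314394455/1021270604221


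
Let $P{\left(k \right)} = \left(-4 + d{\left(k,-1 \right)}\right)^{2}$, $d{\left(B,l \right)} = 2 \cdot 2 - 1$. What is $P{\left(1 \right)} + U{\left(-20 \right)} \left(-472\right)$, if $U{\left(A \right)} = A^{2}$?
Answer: $-188799$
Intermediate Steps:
$d{\left(B,l \right)} = 3$ ($d{\left(B,l \right)} = 4 - 1 = 3$)
$P{\left(k \right)} = 1$ ($P{\left(k \right)} = \left(-4 + 3\right)^{2} = \left(-1\right)^{2} = 1$)
$P{\left(1 \right)} + U{\left(-20 \right)} \left(-472\right) = 1 + \left(-20\right)^{2} \left(-472\right) = 1 + 400 \left(-472\right) = 1 - 188800 = -188799$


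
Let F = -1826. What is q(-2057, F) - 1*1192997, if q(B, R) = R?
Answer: -1194823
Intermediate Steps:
q(-2057, F) - 1*1192997 = -1826 - 1*1192997 = -1826 - 1192997 = -1194823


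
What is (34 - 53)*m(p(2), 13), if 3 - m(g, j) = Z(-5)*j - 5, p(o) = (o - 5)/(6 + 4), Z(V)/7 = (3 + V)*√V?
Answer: -152 - 3458*I*√5 ≈ -152.0 - 7732.3*I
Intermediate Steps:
Z(V) = 7*√V*(3 + V) (Z(V) = 7*((3 + V)*√V) = 7*(√V*(3 + V)) = 7*√V*(3 + V))
p(o) = -½ + o/10 (p(o) = (-5 + o)/10 = (-5 + o)*(⅒) = -½ + o/10)
m(g, j) = 8 + 14*I*j*√5 (m(g, j) = 3 - ((7*√(-5)*(3 - 5))*j - 5) = 3 - ((7*(I*√5)*(-2))*j - 5) = 3 - ((-14*I*√5)*j - 5) = 3 - (-14*I*j*√5 - 5) = 3 - (-5 - 14*I*j*√5) = 3 + (5 + 14*I*j*√5) = 8 + 14*I*j*√5)
(34 - 53)*m(p(2), 13) = (34 - 53)*(8 + 14*I*13*√5) = -19*(8 + 182*I*√5) = -152 - 3458*I*√5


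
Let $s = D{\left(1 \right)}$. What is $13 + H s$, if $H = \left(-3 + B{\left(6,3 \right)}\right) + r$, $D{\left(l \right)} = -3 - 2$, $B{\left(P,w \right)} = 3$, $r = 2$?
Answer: $3$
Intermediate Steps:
$D{\left(l \right)} = -5$
$H = 2$ ($H = \left(-3 + 3\right) + 2 = 0 + 2 = 2$)
$s = -5$
$13 + H s = 13 + 2 \left(-5\right) = 13 - 10 = 3$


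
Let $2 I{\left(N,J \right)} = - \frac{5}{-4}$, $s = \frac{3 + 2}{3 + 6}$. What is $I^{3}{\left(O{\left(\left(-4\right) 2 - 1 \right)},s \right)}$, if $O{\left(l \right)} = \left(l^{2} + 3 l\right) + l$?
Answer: $\frac{125}{512} \approx 0.24414$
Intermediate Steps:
$O{\left(l \right)} = l^{2} + 4 l$
$s = \frac{5}{9} \approx 0.55556$
$I{\left(N,J \right)} = \frac{5}{8}$ ($I{\left(N,J \right)} = \frac{\left(-5\right) \frac{1}{-4}}{2} = \frac{\left(-5\right) \left(- \frac{1}{4}\right)}{2} = \frac{1}{2} \cdot \frac{5}{4} = \frac{5}{8}$)
$I^{3}{\left(O{\left(\left(-4\right) 2 - 1 \right)},s \right)} = \left(\frac{5}{8}\right)^{3} = \frac{125}{512}$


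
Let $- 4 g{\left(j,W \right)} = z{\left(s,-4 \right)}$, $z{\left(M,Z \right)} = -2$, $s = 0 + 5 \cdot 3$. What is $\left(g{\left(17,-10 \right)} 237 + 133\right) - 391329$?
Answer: $- \frac{782155}{2} \approx -3.9108 \cdot 10^{5}$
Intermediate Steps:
$s = 15$ ($s = 0 + 15 = 15$)
$g{\left(j,W \right)} = \frac{1}{2}$ ($g{\left(j,W \right)} = \left(- \frac{1}{4}\right) \left(-2\right) = \frac{1}{2}$)
$\left(g{\left(17,-10 \right)} 237 + 133\right) - 391329 = \left(\frac{1}{2} \cdot 237 + 133\right) - 391329 = \left(\frac{237}{2} + 133\right) - 391329 = \frac{503}{2} - 391329 = - \frac{782155}{2}$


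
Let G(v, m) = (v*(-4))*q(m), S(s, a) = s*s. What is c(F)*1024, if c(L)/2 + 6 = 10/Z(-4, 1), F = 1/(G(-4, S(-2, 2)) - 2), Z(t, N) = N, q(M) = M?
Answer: 8192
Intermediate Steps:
S(s, a) = s²
G(v, m) = -4*m*v (G(v, m) = (v*(-4))*m = (-4*v)*m = -4*m*v)
F = 1/62 (F = 1/(-4*(-2)²*(-4) - 2) = 1/(-4*4*(-4) - 2) = 1/(64 - 2) = 1/62 ≈ 0.016129)
c(L) = 8 (c(L) = -12 + 2*(10/1) = -12 + 2*(10*1) = -12 + 2*10 = -12 + 20 = 8)
c(F)*1024 = 8*1024 = 8192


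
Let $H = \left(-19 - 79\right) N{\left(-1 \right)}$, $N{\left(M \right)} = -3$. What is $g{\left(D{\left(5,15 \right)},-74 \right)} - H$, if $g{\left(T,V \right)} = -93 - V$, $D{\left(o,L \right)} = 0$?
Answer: $-313$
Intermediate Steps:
$H = 294$ ($H = \left(-19 - 79\right) \left(-3\right) = \left(-98\right) \left(-3\right) = 294$)
$g{\left(D{\left(5,15 \right)},-74 \right)} - H = \left(-93 - -74\right) - 294 = \left(-93 + 74\right) - 294 = -19 - 294 = -313$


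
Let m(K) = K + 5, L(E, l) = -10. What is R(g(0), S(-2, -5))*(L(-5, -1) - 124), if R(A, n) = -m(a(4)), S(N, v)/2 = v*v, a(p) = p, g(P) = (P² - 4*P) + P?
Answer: 1206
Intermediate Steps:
g(P) = P² - 3*P
S(N, v) = 2*v² (S(N, v) = 2*(v*v) = 2*v²)
m(K) = 5 + K
R(A, n) = -9 (R(A, n) = -(5 + 4) = -1*9 = -9)
R(g(0), S(-2, -5))*(L(-5, -1) - 124) = -9*(-10 - 124) = -9*(-134) = 1206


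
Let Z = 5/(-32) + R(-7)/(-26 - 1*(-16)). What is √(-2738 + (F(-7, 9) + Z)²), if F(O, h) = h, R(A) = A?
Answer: 217*I*√1439/160 ≈ 51.448*I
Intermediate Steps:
Z = 87/160 (Z = 5/(-32) - 7/(-26 - 1*(-16)) = 5*(-1/32) - 7/(-26 + 16) = -5/32 - 7/(-10) = -5/32 - 7*(-⅒) = -5/32 + 7/10 = 87/160 ≈ 0.54375)
√(-2738 + (F(-7, 9) + Z)²) = √(-2738 + (9 + 87/160)²) = √(-2738 + (1527/160)²) = √(-2738 + 2331729/25600) = √(-67761071/25600) = 217*I*√1439/160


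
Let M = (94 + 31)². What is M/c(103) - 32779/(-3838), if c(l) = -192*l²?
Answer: 33354247081/3908864832 ≈ 8.5330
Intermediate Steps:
M = 15625 (M = 125² = 15625)
M/c(103) - 32779/(-3838) = 15625/((-192*103²)) - 32779/(-3838) = 15625/((-192*10609)) - 32779*(-1/3838) = 15625/(-2036928) + 32779/3838 = 15625*(-1/2036928) + 32779/3838 = -15625/2036928 + 32779/3838 = 33354247081/3908864832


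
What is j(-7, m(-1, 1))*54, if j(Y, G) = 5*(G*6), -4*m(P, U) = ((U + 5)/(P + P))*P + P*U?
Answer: -810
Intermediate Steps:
m(P, U) = -5/8 - U/8 - P*U/4 (m(P, U) = -(((U + 5)/(P + P))*P + P*U)/4 = -(((5 + U)/((2*P)))*P + P*U)/4 = -(((5 + U)*(1/(2*P)))*P + P*U)/4 = -(((5 + U)/(2*P))*P + P*U)/4 = -((5/2 + U/2) + P*U)/4 = -(5/2 + U/2 + P*U)/4 = -5/8 - U/8 - P*U/4)
j(Y, G) = 30*G (j(Y, G) = 5*(6*G) = 30*G)
j(-7, m(-1, 1))*54 = (30*(-5/8 - 1/8*1 - 1/4*(-1)*1))*54 = (30*(-5/8 - 1/8 + 1/4))*54 = (30*(-1/2))*54 = -15*54 = -810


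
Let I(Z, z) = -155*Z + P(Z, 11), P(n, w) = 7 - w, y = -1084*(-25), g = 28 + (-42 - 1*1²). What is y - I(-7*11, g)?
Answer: 15169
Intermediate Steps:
g = -15 (g = 28 + (-42 - 1*1) = 28 + (-42 - 1) = 28 - 43 = -15)
y = 27100
I(Z, z) = -4 - 155*Z (I(Z, z) = -155*Z + (7 - 1*11) = -155*Z + (7 - 11) = -155*Z - 4 = -4 - 155*Z)
y - I(-7*11, g) = 27100 - (-4 - (-1085)*11) = 27100 - (-4 - 155*(-77)) = 27100 - (-4 + 11935) = 27100 - 1*11931 = 27100 - 11931 = 15169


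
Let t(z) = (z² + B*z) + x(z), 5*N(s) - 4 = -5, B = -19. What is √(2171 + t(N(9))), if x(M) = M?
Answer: √54366/5 ≈ 46.633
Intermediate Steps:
N(s) = -⅕ (N(s) = ⅘ + (⅕)*(-5) = ⅘ - 1 = -⅕)
t(z) = z² - 18*z (t(z) = (z² - 19*z) + z = z² - 18*z)
√(2171 + t(N(9))) = √(2171 - (-18 - ⅕)/5) = √(2171 - ⅕*(-91/5)) = √(2171 + 91/25) = √(54366/25) = √54366/5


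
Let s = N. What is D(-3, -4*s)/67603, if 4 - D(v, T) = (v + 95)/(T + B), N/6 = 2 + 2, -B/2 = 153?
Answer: 850/13588203 ≈ 6.2554e-5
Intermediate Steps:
B = -306 (B = -2*153 = -306)
N = 24 (N = 6*(2 + 2) = 6*4 = 24)
s = 24
D(v, T) = 4 - (95 + v)/(-306 + T) (D(v, T) = 4 - (v + 95)/(T - 306) = 4 - (95 + v)/(-306 + T))
D(-3, -4*s)/67603 = ((-1319 - 1*(-3) + 4*(-4*24))/(-306 - 4*24))/67603 = ((-1319 + 3 + 4*(-96))/(-306 - 96))*(1/67603) = ((-1319 + 3 - 384)/(-402))*(1/67603) = -1/402*(-1700)*(1/67603) = (850/201)*(1/67603) = 850/13588203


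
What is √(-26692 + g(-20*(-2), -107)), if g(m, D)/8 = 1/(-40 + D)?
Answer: 2*I*√2942799/21 ≈ 163.38*I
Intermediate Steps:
g(m, D) = 8/(-40 + D)
√(-26692 + g(-20*(-2), -107)) = √(-26692 + 8/(-40 - 107)) = √(-26692 + 8/(-147)) = √(-26692 + 8*(-1/147)) = √(-26692 - 8/147) = √(-3923732/147) = 2*I*√2942799/21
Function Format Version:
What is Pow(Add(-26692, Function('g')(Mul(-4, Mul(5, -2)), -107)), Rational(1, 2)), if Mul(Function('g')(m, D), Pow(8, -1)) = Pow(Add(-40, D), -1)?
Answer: Mul(Rational(2, 21), I, Pow(2942799, Rational(1, 2))) ≈ Mul(163.38, I)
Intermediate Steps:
Function('g')(m, D) = Mul(8, Pow(Add(-40, D), -1))
Pow(Add(-26692, Function('g')(Mul(-4, Mul(5, -2)), -107)), Rational(1, 2)) = Pow(Add(-26692, Mul(8, Pow(Add(-40, -107), -1))), Rational(1, 2)) = Pow(Add(-26692, Mul(8, Pow(-147, -1))), Rational(1, 2)) = Pow(Add(-26692, Mul(8, Rational(-1, 147))), Rational(1, 2)) = Pow(Add(-26692, Rational(-8, 147)), Rational(1, 2)) = Pow(Rational(-3923732, 147), Rational(1, 2)) = Mul(Rational(2, 21), I, Pow(2942799, Rational(1, 2)))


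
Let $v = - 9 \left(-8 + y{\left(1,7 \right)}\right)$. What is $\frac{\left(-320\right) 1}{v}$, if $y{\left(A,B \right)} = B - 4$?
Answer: $- \frac{64}{9} \approx -7.1111$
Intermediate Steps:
$y{\left(A,B \right)} = -4 + B$ ($y{\left(A,B \right)} = B - 4 = -4 + B$)
$v = 45$ ($v = - 9 \left(-8 + \left(-4 + 7\right)\right) = - 9 \left(-8 + 3\right) = \left(-9\right) \left(-5\right) = 45$)
$\frac{\left(-320\right) 1}{v} = \frac{\left(-320\right) 1}{45} = \left(-320\right) \frac{1}{45} = - \frac{64}{9}$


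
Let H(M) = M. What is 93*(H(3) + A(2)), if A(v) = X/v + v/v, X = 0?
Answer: 372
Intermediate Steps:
A(v) = 1 (A(v) = 0/v + v/v = 0 + 1 = 1)
93*(H(3) + A(2)) = 93*(3 + 1) = 93*4 = 372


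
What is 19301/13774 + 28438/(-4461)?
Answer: -305603251/61445814 ≈ -4.9735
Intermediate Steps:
19301/13774 + 28438/(-4461) = 19301*(1/13774) + 28438*(-1/4461) = 19301/13774 - 28438/4461 = -305603251/61445814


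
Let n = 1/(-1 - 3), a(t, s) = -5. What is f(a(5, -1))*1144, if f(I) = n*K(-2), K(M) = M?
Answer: 572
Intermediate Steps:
n = -¼ (n = 1/(-4) = -¼ ≈ -0.25000)
f(I) = ½ (f(I) = -¼*(-2) = ½)
f(a(5, -1))*1144 = (½)*1144 = 572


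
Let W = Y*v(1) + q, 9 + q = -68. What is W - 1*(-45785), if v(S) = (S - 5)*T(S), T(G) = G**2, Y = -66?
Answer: 45972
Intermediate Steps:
q = -77 (q = -9 - 68 = -77)
v(S) = S**2*(-5 + S) (v(S) = (S - 5)*S**2 = (-5 + S)*S**2 = S**2*(-5 + S))
W = 187 (W = -66*1**2*(-5 + 1) - 77 = -66*(-4) - 77 = 264 - 77 = 187)
W - 1*(-45785) = 187 - 1*(-45785) = 187 + 45785 = 45972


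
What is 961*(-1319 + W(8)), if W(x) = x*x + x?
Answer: -1198367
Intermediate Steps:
W(x) = x + x**2 (W(x) = x**2 + x = x + x**2)
961*(-1319 + W(8)) = 961*(-1319 + 8*(1 + 8)) = 961*(-1319 + 8*9) = 961*(-1319 + 72) = 961*(-1247) = -1198367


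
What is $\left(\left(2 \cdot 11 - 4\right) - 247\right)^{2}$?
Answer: $52441$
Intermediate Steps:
$\left(\left(2 \cdot 11 - 4\right) - 247\right)^{2} = \left(\left(22 - 4\right) - 247\right)^{2} = \left(18 - 247\right)^{2} = \left(-229\right)^{2} = 52441$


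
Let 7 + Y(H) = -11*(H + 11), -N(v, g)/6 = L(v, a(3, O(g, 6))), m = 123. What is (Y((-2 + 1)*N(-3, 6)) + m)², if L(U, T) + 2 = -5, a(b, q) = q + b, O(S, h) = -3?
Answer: 208849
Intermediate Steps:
a(b, q) = b + q
L(U, T) = -7 (L(U, T) = -2 - 5 = -7)
N(v, g) = 42 (N(v, g) = -6*(-7) = 42)
Y(H) = -128 - 11*H (Y(H) = -7 - 11*(H + 11) = -7 - 11*(11 + H) = -7 + (-121 - 11*H) = -128 - 11*H)
(Y((-2 + 1)*N(-3, 6)) + m)² = ((-128 - 11*(-2 + 1)*42) + 123)² = ((-128 - (-11)*42) + 123)² = ((-128 - 11*(-42)) + 123)² = ((-128 + 462) + 123)² = (334 + 123)² = 457² = 208849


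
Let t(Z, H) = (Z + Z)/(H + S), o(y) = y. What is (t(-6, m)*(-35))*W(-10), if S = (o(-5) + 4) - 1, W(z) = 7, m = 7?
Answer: 588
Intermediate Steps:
S = -2 (S = (-5 + 4) - 1 = -1 - 1 = -2)
t(Z, H) = 2*Z/(-2 + H) (t(Z, H) = (Z + Z)/(H - 2) = (2*Z)/(-2 + H) = 2*Z/(-2 + H))
(t(-6, m)*(-35))*W(-10) = ((2*(-6)/(-2 + 7))*(-35))*7 = ((2*(-6)/5)*(-35))*7 = ((2*(-6)*(⅕))*(-35))*7 = -12/5*(-35)*7 = 84*7 = 588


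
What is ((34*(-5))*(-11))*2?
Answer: 3740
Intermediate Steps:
((34*(-5))*(-11))*2 = -170*(-11)*2 = 1870*2 = 3740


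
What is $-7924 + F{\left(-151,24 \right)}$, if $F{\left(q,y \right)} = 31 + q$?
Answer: $-8044$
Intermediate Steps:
$-7924 + F{\left(-151,24 \right)} = -7924 + \left(31 - 151\right) = -7924 - 120 = -8044$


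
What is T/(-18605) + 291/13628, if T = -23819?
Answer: 330019387/253548940 ≈ 1.3016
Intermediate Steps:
T/(-18605) + 291/13628 = -23819/(-18605) + 291/13628 = -23819*(-1/18605) + 291*(1/13628) = 23819/18605 + 291/13628 = 330019387/253548940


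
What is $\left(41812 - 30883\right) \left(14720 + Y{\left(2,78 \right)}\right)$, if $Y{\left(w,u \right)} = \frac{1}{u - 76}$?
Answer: $\frac{321760689}{2} \approx 1.6088 \cdot 10^{8}$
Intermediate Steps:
$Y{\left(w,u \right)} = \frac{1}{-76 + u}$
$\left(41812 - 30883\right) \left(14720 + Y{\left(2,78 \right)}\right) = \left(41812 - 30883\right) \left(14720 + \frac{1}{-76 + 78}\right) = 10929 \left(14720 + \frac{1}{2}\right) = 10929 \cdot \frac{29441}{2} = \frac{321760689}{2}$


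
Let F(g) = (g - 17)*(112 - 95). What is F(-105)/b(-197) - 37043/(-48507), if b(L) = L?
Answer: 107900989/9555879 ≈ 11.292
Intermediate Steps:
F(g) = -289 + 17*g (F(g) = (-17 + g)*17 = -289 + 17*g)
F(-105)/b(-197) - 37043/(-48507) = (-289 + 17*(-105))/(-197) - 37043/(-48507) = (-289 - 1785)*(-1/197) - 37043*(-1/48507) = -2074*(-1/197) + 37043/48507 = 2074/197 + 37043/48507 = 107900989/9555879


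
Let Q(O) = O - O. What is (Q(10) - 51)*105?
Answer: -5355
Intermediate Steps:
Q(O) = 0
(Q(10) - 51)*105 = (0 - 51)*105 = -51*105 = -5355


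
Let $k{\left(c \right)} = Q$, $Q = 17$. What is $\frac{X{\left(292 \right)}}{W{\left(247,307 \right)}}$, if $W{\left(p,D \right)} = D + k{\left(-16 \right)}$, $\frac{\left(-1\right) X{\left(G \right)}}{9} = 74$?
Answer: $- \frac{37}{18} \approx -2.0556$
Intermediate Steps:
$k{\left(c \right)} = 17$
$X{\left(G \right)} = -666$ ($X{\left(G \right)} = \left(-9\right) 74 = -666$)
$W{\left(p,D \right)} = 17 + D$ ($W{\left(p,D \right)} = D + 17 = 17 + D$)
$\frac{X{\left(292 \right)}}{W{\left(247,307 \right)}} = - \frac{666}{17 + 307} = - \frac{666}{324} = \left(-666\right) \frac{1}{324} = - \frac{37}{18}$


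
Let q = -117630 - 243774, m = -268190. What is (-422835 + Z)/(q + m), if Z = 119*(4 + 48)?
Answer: 59521/89942 ≈ 0.66177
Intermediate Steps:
q = -361404
Z = 6188 (Z = 119*52 = 6188)
(-422835 + Z)/(q + m) = (-422835 + 6188)/(-361404 - 268190) = -416647/(-629594) = -416647*(-1/629594) = 59521/89942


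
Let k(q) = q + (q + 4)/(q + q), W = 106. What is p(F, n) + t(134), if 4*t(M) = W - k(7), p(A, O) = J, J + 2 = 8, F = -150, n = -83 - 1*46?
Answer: 1711/56 ≈ 30.554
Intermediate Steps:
n = -129 (n = -83 - 46 = -129)
k(q) = q + (4 + q)/(2*q) (k(q) = q + (4 + q)/((2*q)) = q + (4 + q)*(1/(2*q)) = q + (4 + q)/(2*q))
J = 6 (J = -2 + 8 = 6)
p(A, O) = 6
t(M) = 1375/56 (t(M) = (106 - (1/2 + 7 + 2/7))/4 = (106 - 1*109/14)/4 = (106 - 109/14)/4 = (1/4)*(1375/14) = 1375/56)
p(F, n) + t(134) = 6 + 1375/56 = 1711/56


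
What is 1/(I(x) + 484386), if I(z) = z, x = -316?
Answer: 1/484070 ≈ 2.0658e-6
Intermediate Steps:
1/(I(x) + 484386) = 1/(-316 + 484386) = 1/484070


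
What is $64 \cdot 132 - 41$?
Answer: $8407$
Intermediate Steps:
$64 \cdot 132 - 41 = 8448 - 41 = 8407$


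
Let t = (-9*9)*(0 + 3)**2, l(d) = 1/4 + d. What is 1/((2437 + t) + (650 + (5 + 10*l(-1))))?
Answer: 2/4711 ≈ 0.00042454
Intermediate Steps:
l(d) = 1/4 + d
t = -729 (t = -81*3**2 = -81*9 = -729)
1/((2437 + t) + (650 + (5 + 10*l(-1)))) = 1/((2437 - 729) + (650 + (5 + 10*(1/4 - 1)))) = 1/(1708 + (650 + (5 + 10*(-3/4)))) = 1/(1708 + (650 + (5 - 15/2))) = 1/(1708 + (650 - 5/2)) = 1/(1708 + 1295/2) = 1/(4711/2) = 2/4711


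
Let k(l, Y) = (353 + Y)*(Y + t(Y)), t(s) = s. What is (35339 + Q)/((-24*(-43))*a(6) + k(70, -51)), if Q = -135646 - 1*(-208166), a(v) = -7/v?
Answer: -107859/32008 ≈ -3.3698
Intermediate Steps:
k(l, Y) = 2*Y*(353 + Y) (k(l, Y) = (353 + Y)*(Y + Y) = (353 + Y)*(2*Y) = 2*Y*(353 + Y))
Q = 72520 (Q = -135646 + 208166 = 72520)
(35339 + Q)/((-24*(-43))*a(6) + k(70, -51)) = (35339 + 72520)/((-24*(-43))*(-7/6) + 2*(-51)*(353 - 51)) = 107859/(1032*(-7*⅙) + 2*(-51)*302) = 107859/(1032*(-7/6) - 30804) = 107859/(-1204 - 30804) = 107859/(-32008) = 107859*(-1/32008) = -107859/32008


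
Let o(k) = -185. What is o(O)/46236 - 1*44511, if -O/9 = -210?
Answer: -2058010781/46236 ≈ -44511.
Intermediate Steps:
O = 1890 (O = -9*(-210) = 1890)
o(O)/46236 - 1*44511 = -185/46236 - 1*44511 = -185*1/46236 - 44511 = -185/46236 - 44511 = -2058010781/46236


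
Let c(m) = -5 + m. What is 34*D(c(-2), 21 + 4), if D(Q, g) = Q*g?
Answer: -5950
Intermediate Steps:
34*D(c(-2), 21 + 4) = 34*((-5 - 2)*(21 + 4)) = 34*(-7*25) = 34*(-175) = -5950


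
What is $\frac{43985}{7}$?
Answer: $\frac{43985}{7} \approx 6283.6$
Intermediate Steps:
$\frac{43985}{7}$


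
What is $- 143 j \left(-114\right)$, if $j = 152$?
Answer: $2477904$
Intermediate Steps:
$- 143 j \left(-114\right) = \left(-143\right) 152 \left(-114\right) = \left(-21736\right) \left(-114\right) = 2477904$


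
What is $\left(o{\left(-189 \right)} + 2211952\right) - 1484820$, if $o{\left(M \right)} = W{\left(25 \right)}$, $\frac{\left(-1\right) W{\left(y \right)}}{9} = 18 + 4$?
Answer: $726934$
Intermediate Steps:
$W{\left(y \right)} = -198$ ($W{\left(y \right)} = - 9 \left(18 + 4\right) = \left(-9\right) 22 = -198$)
$o{\left(M \right)} = -198$
$\left(o{\left(-189 \right)} + 2211952\right) - 1484820 = \left(-198 + 2211952\right) - 1484820 = 2211754 - 1484820 = 726934$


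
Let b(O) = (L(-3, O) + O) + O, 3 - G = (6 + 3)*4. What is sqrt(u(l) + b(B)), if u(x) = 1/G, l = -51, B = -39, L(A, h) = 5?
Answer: I*sqrt(79530)/33 ≈ 8.5458*I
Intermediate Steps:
G = -33 (G = 3 - (6 + 3)*4 = 3 - 9*4 = 3 - 1*36 = 3 - 36 = -33)
b(O) = 5 + 2*O (b(O) = (5 + O) + O = 5 + 2*O)
u(x) = -1/33 (u(x) = 1/(-33) = -1/33)
sqrt(u(l) + b(B)) = sqrt(-1/33 + (5 + 2*(-39))) = sqrt(-1/33 + (5 - 78)) = sqrt(-1/33 - 73) = sqrt(-2410/33) = I*sqrt(79530)/33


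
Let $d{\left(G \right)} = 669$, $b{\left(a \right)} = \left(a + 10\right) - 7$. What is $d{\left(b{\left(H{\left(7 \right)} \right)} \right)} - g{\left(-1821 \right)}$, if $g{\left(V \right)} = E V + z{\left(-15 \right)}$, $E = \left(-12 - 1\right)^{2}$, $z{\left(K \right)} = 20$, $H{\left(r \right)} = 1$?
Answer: $308398$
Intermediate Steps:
$b{\left(a \right)} = 3 + a$ ($b{\left(a \right)} = \left(10 + a\right) - 7 = 3 + a$)
$E = 169$ ($E = \left(-13\right)^{2} = 169$)
$g{\left(V \right)} = 20 + 169 V$ ($g{\left(V \right)} = 169 V + 20 = 20 + 169 V$)
$d{\left(b{\left(H{\left(7 \right)} \right)} \right)} - g{\left(-1821 \right)} = 669 - \left(20 + 169 \left(-1821\right)\right) = 669 - \left(20 - 307749\right) = 669 - -307729 = 669 + 307729 = 308398$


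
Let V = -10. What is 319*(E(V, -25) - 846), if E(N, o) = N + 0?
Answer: -273064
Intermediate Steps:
E(N, o) = N
319*(E(V, -25) - 846) = 319*(-10 - 846) = 319*(-856) = -273064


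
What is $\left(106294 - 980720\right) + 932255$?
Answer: $57829$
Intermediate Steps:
$\left(106294 - 980720\right) + 932255 = -874426 + 932255 = 57829$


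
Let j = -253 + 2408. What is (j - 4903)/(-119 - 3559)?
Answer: 458/613 ≈ 0.74714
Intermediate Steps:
j = 2155
(j - 4903)/(-119 - 3559) = (2155 - 4903)/(-119 - 3559) = -2748/(-3678) = -2748*(-1/3678) = 458/613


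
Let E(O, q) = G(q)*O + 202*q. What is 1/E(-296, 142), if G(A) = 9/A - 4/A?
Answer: 71/2035824 ≈ 3.4875e-5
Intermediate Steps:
G(A) = 5/A
E(O, q) = 202*q + 5*O/q (E(O, q) = (5/q)*O + 202*q = 5*O/q + 202*q = 202*q + 5*O/q)
1/E(-296, 142) = 1/(202*142 + 5*(-296)/142) = 1/(28684 + 5*(-296)*(1/142)) = 1/(28684 - 740/71) = 1/(2035824/71) = 71/2035824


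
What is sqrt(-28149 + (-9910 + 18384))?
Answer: 5*I*sqrt(787) ≈ 140.27*I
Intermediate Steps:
sqrt(-28149 + (-9910 + 18384)) = sqrt(-28149 + 8474) = sqrt(-19675) = 5*I*sqrt(787)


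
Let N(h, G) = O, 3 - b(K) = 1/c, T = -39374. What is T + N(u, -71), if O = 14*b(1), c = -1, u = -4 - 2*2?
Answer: -39318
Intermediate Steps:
u = -8 (u = -4 - 4 = -8)
b(K) = 4 (b(K) = 3 - 1/(-1) = 3 - 1*(-1) = 3 + 1 = 4)
O = 56 (O = 14*4 = 56)
N(h, G) = 56
T + N(u, -71) = -39374 + 56 = -39318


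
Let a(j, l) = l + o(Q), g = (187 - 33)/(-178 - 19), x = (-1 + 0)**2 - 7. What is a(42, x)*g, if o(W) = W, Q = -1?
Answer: 1078/197 ≈ 5.4721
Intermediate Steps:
x = -6 (x = (-1)**2 - 7 = 1 - 7 = -6)
g = -154/197 (g = 154/(-197) = 154*(-1/197) = -154/197 ≈ -0.78173)
a(j, l) = -1 + l (a(j, l) = l - 1 = -1 + l)
a(42, x)*g = (-1 - 6)*(-154/197) = -7*(-154/197) = 1078/197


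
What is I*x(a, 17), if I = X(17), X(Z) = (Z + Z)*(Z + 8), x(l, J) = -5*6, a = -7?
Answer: -25500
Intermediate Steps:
x(l, J) = -30
X(Z) = 2*Z*(8 + Z) (X(Z) = (2*Z)*(8 + Z) = 2*Z*(8 + Z))
I = 850 (I = 2*17*(8 + 17) = 2*17*25 = 850)
I*x(a, 17) = 850*(-30) = -25500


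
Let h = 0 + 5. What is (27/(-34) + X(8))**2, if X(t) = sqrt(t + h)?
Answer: 15757/1156 - 27*sqrt(13)/17 ≈ 7.9042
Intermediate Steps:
h = 5
X(t) = sqrt(5 + t) (X(t) = sqrt(t + 5) = sqrt(5 + t))
(27/(-34) + X(8))**2 = (27/(-34) + sqrt(5 + 8))**2 = (27*(-1/34) + sqrt(13))**2 = (-27/34 + sqrt(13))**2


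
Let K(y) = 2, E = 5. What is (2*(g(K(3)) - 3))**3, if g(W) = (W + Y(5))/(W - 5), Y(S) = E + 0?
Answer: -32768/27 ≈ -1213.6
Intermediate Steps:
Y(S) = 5 (Y(S) = 5 + 0 = 5)
g(W) = (5 + W)/(-5 + W) (g(W) = (W + 5)/(W - 5) = (5 + W)/(-5 + W))
(2*(g(K(3)) - 3))**3 = (2*((5 + 2)/(-5 + 2) - 3))**3 = (2*(7/(-3) - 3))**3 = (2*(-1/3*7 - 3))**3 = (2*(-7/3 - 3))**3 = (2*(-16/3))**3 = (-32/3)**3 = -32768/27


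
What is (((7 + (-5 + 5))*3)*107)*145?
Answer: 325815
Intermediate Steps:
(((7 + (-5 + 5))*3)*107)*145 = (((7 + 0)*3)*107)*145 = ((7*3)*107)*145 = (21*107)*145 = 2247*145 = 325815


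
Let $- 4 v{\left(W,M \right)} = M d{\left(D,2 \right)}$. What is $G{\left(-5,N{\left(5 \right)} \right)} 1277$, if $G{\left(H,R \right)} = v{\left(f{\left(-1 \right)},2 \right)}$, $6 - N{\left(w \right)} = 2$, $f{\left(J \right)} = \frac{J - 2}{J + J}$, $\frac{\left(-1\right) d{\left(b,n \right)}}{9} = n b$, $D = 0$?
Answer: $0$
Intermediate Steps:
$d{\left(b,n \right)} = - 9 b n$ ($d{\left(b,n \right)} = - 9 n b = - 9 b n$)
$f{\left(J \right)} = \frac{-2 + J}{2 J}$
$N{\left(w \right)} = 4$ ($N{\left(w \right)} = 6 - 2 = 4$)
$v{\left(W,M \right)} = 0$ ($v{\left(W,M \right)} = - \frac{M \left(\left(-9\right) 0 \cdot 2\right)}{4} = - \frac{M 0}{4} = \left(- \frac{1}{4}\right) 0 = 0$)
$G{\left(H,R \right)} = 0$
$G{\left(-5,N{\left(5 \right)} \right)} 1277 = 0 \cdot 1277 = 0$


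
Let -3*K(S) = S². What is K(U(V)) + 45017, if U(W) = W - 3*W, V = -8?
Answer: 134795/3 ≈ 44932.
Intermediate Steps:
U(W) = -2*W
K(S) = -S²/3
K(U(V)) + 45017 = -(-2*(-8))²/3 + 45017 = -⅓*16² + 45017 = -⅓*256 + 45017 = -256/3 + 45017 = 134795/3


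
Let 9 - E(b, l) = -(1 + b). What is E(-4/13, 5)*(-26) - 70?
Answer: -322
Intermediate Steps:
E(b, l) = 10 + b (E(b, l) = 9 - (-1)*(1 + b) = 9 - (-1 - b) = 9 + (1 + b) = 10 + b)
E(-4/13, 5)*(-26) - 70 = (10 - 4/13)*(-26) - 70 = (126/13)*(-26) - 70 = -252 - 70 = -322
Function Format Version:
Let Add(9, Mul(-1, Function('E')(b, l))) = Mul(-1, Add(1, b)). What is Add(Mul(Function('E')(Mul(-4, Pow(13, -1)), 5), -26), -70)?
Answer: -322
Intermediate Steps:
Function('E')(b, l) = Add(10, b) (Function('E')(b, l) = Add(9, Mul(-1, Mul(-1, Add(1, b)))) = Add(9, Mul(-1, Add(-1, Mul(-1, b)))) = Add(9, Add(1, b)) = Add(10, b))
Add(Mul(Function('E')(Mul(-4, Pow(13, -1)), 5), -26), -70) = Add(Mul(Add(10, Mul(-4, Pow(13, -1))), -26), -70) = Add(Mul(Add(10, Mul(-4, Rational(1, 13))), -26), -70) = Add(Mul(Add(10, Rational(-4, 13)), -26), -70) = Add(Mul(Rational(126, 13), -26), -70) = Add(-252, -70) = -322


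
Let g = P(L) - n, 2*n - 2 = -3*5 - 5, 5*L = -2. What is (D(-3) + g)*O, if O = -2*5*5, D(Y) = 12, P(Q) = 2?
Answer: -1150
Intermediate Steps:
L = -⅖ (L = (⅕)*(-2) = -⅖ ≈ -0.40000)
n = -9 (n = 1 + (-3*5 - 5)/2 = 1 + (-15 - 5)/2 = 1 + (½)*(-20) = 1 - 10 = -9)
g = 11 (g = 2 - 1*(-9) = 2 + 9 = 11)
O = -50 (O = -10*5 = -50)
(D(-3) + g)*O = (12 + 11)*(-50) = 23*(-50) = -1150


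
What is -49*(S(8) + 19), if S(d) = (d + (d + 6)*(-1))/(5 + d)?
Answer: -11809/13 ≈ -908.38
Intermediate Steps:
S(d) = -6/(5 + d) (S(d) = (d + (6 + d)*(-1))/(5 + d) = (d + (-6 - d))/(5 + d) = -6/(5 + d))
-49*(S(8) + 19) = -49*(-6/(5 + 8) + 19) = -49*(-6/13 + 19) = -49*241/13 = -11809/13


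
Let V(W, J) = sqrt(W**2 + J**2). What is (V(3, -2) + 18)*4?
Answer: 72 + 4*sqrt(13) ≈ 86.422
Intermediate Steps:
V(W, J) = sqrt(J**2 + W**2)
(V(3, -2) + 18)*4 = (sqrt((-2)**2 + 3**2) + 18)*4 = (sqrt(4 + 9) + 18)*4 = (sqrt(13) + 18)*4 = (18 + sqrt(13))*4 = 72 + 4*sqrt(13)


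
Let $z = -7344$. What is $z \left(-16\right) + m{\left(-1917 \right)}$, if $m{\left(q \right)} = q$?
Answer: $115587$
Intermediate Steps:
$z \left(-16\right) + m{\left(-1917 \right)} = \left(-7344\right) \left(-16\right) - 1917 = 117504 - 1917 = 115587$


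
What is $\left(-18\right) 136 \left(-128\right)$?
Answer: $313344$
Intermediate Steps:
$\left(-18\right) 136 \left(-128\right) = \left(-2448\right) \left(-128\right) = 313344$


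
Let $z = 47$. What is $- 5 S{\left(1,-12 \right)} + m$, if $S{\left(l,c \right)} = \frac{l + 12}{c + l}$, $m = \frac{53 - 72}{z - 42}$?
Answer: $\frac{116}{55} \approx 2.1091$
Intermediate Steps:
$m = - \frac{19}{5}$ ($m = \frac{53 - 72}{47 - 42} = - \frac{19}{5} \approx -3.8$)
$S{\left(l,c \right)} = \frac{12 + l}{c + l}$
$- 5 S{\left(1,-12 \right)} + m = - 5 \frac{12 + 1}{-12 + 1} - \frac{19}{5} = - 5 \frac{1}{-11} \cdot 13 - \frac{19}{5} = - 5 \left(\left(- \frac{1}{11}\right) 13\right) - \frac{19}{5} = \left(-5\right) \left(- \frac{13}{11}\right) - \frac{19}{5} = \frac{65}{11} - \frac{19}{5} = \frac{116}{55}$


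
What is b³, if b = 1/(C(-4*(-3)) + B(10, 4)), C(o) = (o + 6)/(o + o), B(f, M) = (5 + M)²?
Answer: 64/34965783 ≈ 1.8304e-6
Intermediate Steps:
C(o) = (6 + o)/(2*o) (C(o) = (6 + o)/((2*o)) = (6 + o)*(1/(2*o)) = (6 + o)/(2*o))
b = 4/327 (b = 1/((6 - 4*(-3))/(2*((-4*(-3)))) + (5 + 4)²) = 1/((½)*(6 + 12)/12 + 9²) = 1/((½)*(1/12)*18 + 81) = 1/(¾ + 81) = 1/(327/4) = 4/327 ≈ 0.012232)
b³ = (4/327)³ = 64/34965783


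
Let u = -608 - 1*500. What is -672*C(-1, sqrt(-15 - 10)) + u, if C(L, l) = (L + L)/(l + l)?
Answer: -1108 - 672*I/5 ≈ -1108.0 - 134.4*I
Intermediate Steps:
u = -1108 (u = -608 - 500 = -1108)
C(L, l) = L/l (C(L, l) = (2*L)/((2*l)) = (2*L)*(1/(2*l)) = L/l)
-672*C(-1, sqrt(-15 - 10)) + u = -(-672)/(sqrt(-15 - 10)) - 1108 = -(-672)/(sqrt(-25)) - 1108 = -(-672)/(5*I) - 1108 = -(-672)*(-I/5) - 1108 = -672*I/5 - 1108 = -1108 - 672*I/5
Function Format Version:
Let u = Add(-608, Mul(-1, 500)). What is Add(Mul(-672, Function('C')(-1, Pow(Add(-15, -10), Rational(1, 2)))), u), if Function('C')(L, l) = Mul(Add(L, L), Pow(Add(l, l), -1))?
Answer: Add(-1108, Mul(Rational(-672, 5), I)) ≈ Add(-1108.0, Mul(-134.40, I))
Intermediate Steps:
u = -1108 (u = Add(-608, -500) = -1108)
Function('C')(L, l) = Mul(L, Pow(l, -1)) (Function('C')(L, l) = Mul(Mul(2, L), Pow(Mul(2, l), -1)) = Mul(Mul(2, L), Mul(Rational(1, 2), Pow(l, -1))) = Mul(L, Pow(l, -1)))
Add(Mul(-672, Function('C')(-1, Pow(Add(-15, -10), Rational(1, 2)))), u) = Add(Mul(-672, Mul(-1, Pow(Pow(Add(-15, -10), Rational(1, 2)), -1))), -1108) = Add(Mul(-672, Mul(-1, Pow(Pow(-25, Rational(1, 2)), -1))), -1108) = Add(Mul(-672, Mul(-1, Pow(Mul(5, I), -1))), -1108) = Add(Mul(-672, Mul(-1, Mul(Rational(-1, 5), I))), -1108) = Add(Mul(-672, Mul(Rational(1, 5), I)), -1108) = Add(Mul(Rational(-672, 5), I), -1108) = Add(-1108, Mul(Rational(-672, 5), I))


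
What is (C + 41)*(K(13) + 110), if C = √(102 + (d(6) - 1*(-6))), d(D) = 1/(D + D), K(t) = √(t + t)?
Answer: (110 + √26)*(246 + √3891)/6 ≈ 5915.7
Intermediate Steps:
K(t) = √2*√t (K(t) = √(2*t) = √2*√t)
d(D) = 1/(2*D)
C = √3891/6 (C = √(102 + ((½)/6 - 1*(-6))) = √(102 + ((½)*(⅙) + 6)) = √(102 + (1/12 + 6)) = √(102 + 73/12) = √(1297/12) = √3891/6 ≈ 10.396)
(C + 41)*(K(13) + 110) = (√3891/6 + 41)*(√2*√13 + 110) = (41 + √3891/6)*(√26 + 110) = (41 + √3891/6)*(110 + √26)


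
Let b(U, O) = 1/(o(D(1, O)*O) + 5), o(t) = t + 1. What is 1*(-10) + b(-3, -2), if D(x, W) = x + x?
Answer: -19/2 ≈ -9.5000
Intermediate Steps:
D(x, W) = 2*x
o(t) = 1 + t
b(U, O) = 1/(6 + 2*O) (b(U, O) = 1/((1 + (2*1)*O) + 5) = 1/((1 + 2*O) + 5) = 1/(6 + 2*O))
1*(-10) + b(-3, -2) = 1*(-10) + 1/(2*(3 - 2)) = -10 + (½)/1 = -10 + (½)*1 = -10 + ½ = -19/2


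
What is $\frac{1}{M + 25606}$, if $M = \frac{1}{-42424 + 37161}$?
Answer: $\frac{5263}{134764377} \approx 3.9053 \cdot 10^{-5}$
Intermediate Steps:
$M = - \frac{1}{5263}$ ($M = \frac{1}{-5263} = - \frac{1}{5263} \approx -0.00019001$)
$\frac{1}{M + 25606} = \frac{1}{- \frac{1}{5263} + 25606} = \frac{1}{\frac{134764377}{5263}} = \frac{5263}{134764377}$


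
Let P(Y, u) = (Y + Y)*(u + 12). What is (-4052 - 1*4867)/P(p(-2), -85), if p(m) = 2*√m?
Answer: -8919*I*√2/584 ≈ -21.598*I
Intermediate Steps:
P(Y, u) = 2*Y*(12 + u) (P(Y, u) = (2*Y)*(12 + u) = 2*Y*(12 + u))
(-4052 - 1*4867)/P(p(-2), -85) = (-4052 - 1*4867)/((2*(2*√(-2))*(12 - 85))) = (-4052 - 4867)/((2*(2*(I*√2))*(-73))) = -8919*I*√2/584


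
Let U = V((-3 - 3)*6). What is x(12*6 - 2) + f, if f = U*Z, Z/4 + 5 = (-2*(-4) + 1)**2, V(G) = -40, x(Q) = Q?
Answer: -12090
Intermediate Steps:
U = -40
Z = 304 (Z = -20 + 4*(-2*(-4) + 1)**2 = -20 + 4*(8 + 1)**2 = -20 + 4*9**2 = -20 + 4*81 = -20 + 324 = 304)
f = -12160 (f = -40*304 = -12160)
x(12*6 - 2) + f = (12*6 - 2) - 12160 = (72 - 2) - 12160 = 70 - 12160 = -12090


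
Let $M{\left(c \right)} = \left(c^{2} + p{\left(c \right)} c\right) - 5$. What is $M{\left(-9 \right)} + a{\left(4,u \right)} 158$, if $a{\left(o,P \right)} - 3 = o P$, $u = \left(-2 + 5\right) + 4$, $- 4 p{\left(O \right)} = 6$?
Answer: $\frac{9975}{2} \approx 4987.5$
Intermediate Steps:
$p{\left(O \right)} = - \frac{3}{2}$ ($p{\left(O \right)} = \left(- \frac{1}{4}\right) 6 = - \frac{3}{2}$)
$u = 7$ ($u = 3 + 4 = 7$)
$a{\left(o,P \right)} = 3 + P o$ ($a{\left(o,P \right)} = 3 + o P = 3 + P o$)
$M{\left(c \right)} = -5 + c^{2} - \frac{3 c}{2}$ ($M{\left(c \right)} = \left(c^{2} - \frac{3 c}{2}\right) - 5 = -5 + c^{2} - \frac{3 c}{2}$)
$M{\left(-9 \right)} + a{\left(4,u \right)} 158 = \left(-5 + \left(-9\right)^{2} - - \frac{27}{2}\right) + \left(3 + 7 \cdot 4\right) 158 = \left(-5 + 81 + \frac{27}{2}\right) + \left(3 + 28\right) 158 = \frac{179}{2} + 31 \cdot 158 = \frac{179}{2} + 4898 = \frac{9975}{2}$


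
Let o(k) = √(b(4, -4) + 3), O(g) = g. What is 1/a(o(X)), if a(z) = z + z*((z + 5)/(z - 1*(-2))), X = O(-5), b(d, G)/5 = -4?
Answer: (-17*I - 2*√17)/(17*(-7*I + 2*√17)) ≈ 0.025641 - 0.099502*I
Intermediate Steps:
b(d, G) = -20 (b(d, G) = 5*(-4) = -20)
X = -5
o(k) = I*√17 (o(k) = √(-20 + 3) = √(-17) = I*√17)
a(z) = z + z*(5 + z)/(2 + z) (a(z) = z + z*((5 + z)/(z + 2)) = z + z*((5 + z)/(2 + z)) = z + z*(5 + z)/(2 + z))
1/a(o(X)) = 1/((I*√17)*(7 + 2*(I*√17))/(2 + I*√17)) = 1/((I*√17)*(7 + 2*I*√17)/(2 + I*√17)) = 1/(I*√17*(7 + 2*I*√17)/(2 + I*√17)) = -I*√17*(2 + I*√17)/(17*(7 + 2*I*√17))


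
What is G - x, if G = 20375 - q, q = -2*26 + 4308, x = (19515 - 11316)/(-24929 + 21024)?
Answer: 62952894/3905 ≈ 16121.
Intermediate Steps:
x = -8199/3905 (x = 8199/(-3905) = 8199*(-1/3905) = -8199/3905 ≈ -2.0996)
q = 4256 (q = -52 + 4308 = 4256)
G = 16119 (G = 20375 - 1*4256 = 20375 - 4256 = 16119)
G - x = 16119 - 1*(-8199/3905) = 16119 + 8199/3905 = 62952894/3905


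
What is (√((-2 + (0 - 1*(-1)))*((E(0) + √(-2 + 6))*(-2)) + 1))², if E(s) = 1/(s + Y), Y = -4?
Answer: 9/2 ≈ 4.5000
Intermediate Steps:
E(s) = 1/(-4 + s) (E(s) = 1/(s - 4) = 1/(-4 + s))
(√((-2 + (0 - 1*(-1)))*((E(0) + √(-2 + 6))*(-2)) + 1))² = (√((-2 + (0 - 1*(-1)))*((1/(-4 + 0) + √(-2 + 6))*(-2)) + 1))² = (√((-2 + (0 + 1))*((1/(-4) + √4)*(-2)) + 1))² = (√((-2 + 1)*((-¼ + 2)*(-2)) + 1))² = (√(-7*(-2)/4 + 1))² = (√(-1*(-7/2) + 1))² = (√(7/2 + 1))² = (√(9/2))² = (3*√2/2)² = 9/2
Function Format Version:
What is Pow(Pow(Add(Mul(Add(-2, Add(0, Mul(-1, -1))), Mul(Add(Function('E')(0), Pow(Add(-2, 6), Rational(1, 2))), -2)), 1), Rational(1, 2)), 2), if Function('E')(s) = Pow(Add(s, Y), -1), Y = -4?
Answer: Rational(9, 2) ≈ 4.5000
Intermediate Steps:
Function('E')(s) = Pow(Add(-4, s), -1) (Function('E')(s) = Pow(Add(s, -4), -1) = Pow(Add(-4, s), -1))
Pow(Pow(Add(Mul(Add(-2, Add(0, Mul(-1, -1))), Mul(Add(Function('E')(0), Pow(Add(-2, 6), Rational(1, 2))), -2)), 1), Rational(1, 2)), 2) = Pow(Pow(Add(Mul(Add(-2, Add(0, Mul(-1, -1))), Mul(Add(Pow(Add(-4, 0), -1), Pow(Add(-2, 6), Rational(1, 2))), -2)), 1), Rational(1, 2)), 2) = Pow(Pow(Add(Mul(Add(-2, Add(0, 1)), Mul(Add(Pow(-4, -1), Pow(4, Rational(1, 2))), -2)), 1), Rational(1, 2)), 2) = Pow(Pow(Add(Mul(Add(-2, 1), Mul(Add(Rational(-1, 4), 2), -2)), 1), Rational(1, 2)), 2) = Pow(Pow(Add(Mul(-1, Mul(Rational(7, 4), -2)), 1), Rational(1, 2)), 2) = Pow(Pow(Add(Mul(-1, Rational(-7, 2)), 1), Rational(1, 2)), 2) = Pow(Pow(Add(Rational(7, 2), 1), Rational(1, 2)), 2) = Pow(Pow(Rational(9, 2), Rational(1, 2)), 2) = Pow(Mul(Rational(3, 2), Pow(2, Rational(1, 2))), 2) = Rational(9, 2)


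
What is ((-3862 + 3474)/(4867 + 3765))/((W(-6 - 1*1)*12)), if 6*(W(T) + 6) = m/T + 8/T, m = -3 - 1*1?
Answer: 679/1104896 ≈ 0.00061454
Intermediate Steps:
m = -4 (m = -3 - 1 = -4)
W(T) = -6 + 2/(3*T) (W(T) = -6 + (-4/T + 8/T)/6 = -6 + (4/T)/6 = -6 + 2/(3*T))
((-3862 + 3474)/(4867 + 3765))/((W(-6 - 1*1)*12)) = ((-3862 + 3474)/(4867 + 3765))/(((-6 + 2/(3*(-6 - 1*1)))*12)) = (-388/8632)/(((-6 + 2/(3*(-6 - 1)))*12)) = (-388*1/8632)/(((-6 + (2/3)/(-7))*12)) = -97*1/(12*(-6 + (2/3)*(-1/7)))/2158 = -97*1/(12*(-6 - 2/21))/2158 = -97/(2158*((-128/21*12))) = -97/(2158*(-512/7)) = -97/2158*(-7/512) = 679/1104896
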